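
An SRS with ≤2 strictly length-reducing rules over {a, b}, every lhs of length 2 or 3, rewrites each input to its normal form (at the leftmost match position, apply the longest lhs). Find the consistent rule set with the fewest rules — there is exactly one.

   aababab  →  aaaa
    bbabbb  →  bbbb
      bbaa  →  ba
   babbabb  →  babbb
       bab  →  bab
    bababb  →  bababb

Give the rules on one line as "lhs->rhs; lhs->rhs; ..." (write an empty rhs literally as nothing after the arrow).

aab->aa; bba->b

  | aababab => aaabab => aaaab => aaaa
  | bbabbb => bbbb
  | bbaa => ba
  | babbabb => babbb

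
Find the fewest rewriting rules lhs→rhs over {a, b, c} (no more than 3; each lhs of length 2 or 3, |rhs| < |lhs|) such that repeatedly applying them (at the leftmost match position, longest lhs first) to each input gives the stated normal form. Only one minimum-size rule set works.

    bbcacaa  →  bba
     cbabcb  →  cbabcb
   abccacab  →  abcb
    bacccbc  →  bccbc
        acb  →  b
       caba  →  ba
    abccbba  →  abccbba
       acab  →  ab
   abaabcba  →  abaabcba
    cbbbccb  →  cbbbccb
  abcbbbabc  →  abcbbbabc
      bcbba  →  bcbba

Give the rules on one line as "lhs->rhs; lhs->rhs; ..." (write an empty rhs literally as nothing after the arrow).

  | bbcacaa => bbcaa => bba
  | cbabcb
  | abccacab => abccab => abcb
  | bacccbc => bccbc

ac->; ca->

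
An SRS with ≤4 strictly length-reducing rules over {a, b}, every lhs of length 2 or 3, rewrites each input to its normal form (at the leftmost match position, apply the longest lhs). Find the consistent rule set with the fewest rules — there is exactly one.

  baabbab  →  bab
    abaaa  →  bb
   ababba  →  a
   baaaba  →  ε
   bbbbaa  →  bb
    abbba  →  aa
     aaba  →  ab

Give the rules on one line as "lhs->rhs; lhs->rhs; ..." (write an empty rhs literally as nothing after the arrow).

  | baabbab => bbbbab => bab
  | abaaa => baa => bb
  | ababba => bbba => a
  | baaaba => bbaba => bbb => ε

aba->b; baa->bb; bbb->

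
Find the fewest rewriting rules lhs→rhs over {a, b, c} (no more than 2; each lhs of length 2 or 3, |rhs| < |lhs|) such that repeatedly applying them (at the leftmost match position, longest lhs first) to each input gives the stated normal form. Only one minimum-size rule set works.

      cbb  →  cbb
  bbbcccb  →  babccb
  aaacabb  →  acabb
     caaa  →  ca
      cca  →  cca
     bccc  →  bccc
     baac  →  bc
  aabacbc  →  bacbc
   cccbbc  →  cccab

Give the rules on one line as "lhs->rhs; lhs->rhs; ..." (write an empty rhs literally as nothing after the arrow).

  | cbb
  | bbbcccb => babccb
  | aaacabb => acabb
  | caaa => ca

aa->; bbc->ab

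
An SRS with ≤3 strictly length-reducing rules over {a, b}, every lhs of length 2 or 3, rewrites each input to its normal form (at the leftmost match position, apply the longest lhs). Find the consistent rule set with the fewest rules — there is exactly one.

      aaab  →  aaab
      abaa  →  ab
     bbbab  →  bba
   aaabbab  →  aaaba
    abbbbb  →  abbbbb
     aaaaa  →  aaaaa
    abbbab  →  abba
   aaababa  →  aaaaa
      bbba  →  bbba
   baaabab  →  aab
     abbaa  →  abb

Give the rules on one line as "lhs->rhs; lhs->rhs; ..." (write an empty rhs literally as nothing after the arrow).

  | aaab
  | abaa => ab
  | bbbab => bba
  | aaabbab => aaaba

baa->b; bab->a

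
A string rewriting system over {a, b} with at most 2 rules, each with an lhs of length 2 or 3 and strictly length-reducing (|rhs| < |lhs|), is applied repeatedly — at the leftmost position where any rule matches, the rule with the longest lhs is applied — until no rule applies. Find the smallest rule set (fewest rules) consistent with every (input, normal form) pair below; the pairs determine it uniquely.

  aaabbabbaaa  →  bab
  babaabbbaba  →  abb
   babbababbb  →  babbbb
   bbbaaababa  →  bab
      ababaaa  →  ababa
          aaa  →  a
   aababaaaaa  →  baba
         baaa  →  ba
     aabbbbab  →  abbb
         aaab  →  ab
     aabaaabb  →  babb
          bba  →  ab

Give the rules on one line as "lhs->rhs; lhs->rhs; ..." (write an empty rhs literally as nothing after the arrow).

  | aaabbabbaaa => abbabbaaa => aabbbaaa => bbbaaa => babaa => bab
  | babaabbbaba => babbbbaba => babbabba => baabbba => bbbba => bbab => abb
  | babbababbb => baabbabbb => bbbabbb => babbbb
  | bbbaaababa => babaababa => babbaba => baabba => bbba => bab

aa->; bba->ab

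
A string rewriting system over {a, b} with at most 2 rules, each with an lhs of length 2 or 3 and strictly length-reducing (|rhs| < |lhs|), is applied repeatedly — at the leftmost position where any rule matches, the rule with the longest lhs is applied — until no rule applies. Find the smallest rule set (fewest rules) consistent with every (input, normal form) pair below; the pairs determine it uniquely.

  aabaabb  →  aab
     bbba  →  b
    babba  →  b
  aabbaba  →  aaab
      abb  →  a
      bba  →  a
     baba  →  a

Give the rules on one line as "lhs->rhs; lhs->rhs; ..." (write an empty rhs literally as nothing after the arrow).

  | aabaabb => aababb => aabbb => aab
  | bbba => ba => b
  | babba => bbba => ba => b
  | aabbaba => aaaba => aaab

ba->b; bb->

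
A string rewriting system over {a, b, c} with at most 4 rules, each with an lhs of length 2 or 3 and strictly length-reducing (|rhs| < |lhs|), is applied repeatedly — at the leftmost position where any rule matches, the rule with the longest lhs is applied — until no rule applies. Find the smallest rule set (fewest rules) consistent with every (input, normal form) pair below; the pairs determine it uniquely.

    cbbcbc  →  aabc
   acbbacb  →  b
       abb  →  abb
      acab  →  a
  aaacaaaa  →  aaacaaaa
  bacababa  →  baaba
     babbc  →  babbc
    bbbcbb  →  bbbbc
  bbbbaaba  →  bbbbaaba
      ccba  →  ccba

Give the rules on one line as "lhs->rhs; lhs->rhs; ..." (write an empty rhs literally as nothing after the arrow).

acb->; bcc->aa; cab->; cbb->bc

  | cbbcbc => bccbc => aabc
  | acbbacb => bacb => b
  | abb
  | acab => a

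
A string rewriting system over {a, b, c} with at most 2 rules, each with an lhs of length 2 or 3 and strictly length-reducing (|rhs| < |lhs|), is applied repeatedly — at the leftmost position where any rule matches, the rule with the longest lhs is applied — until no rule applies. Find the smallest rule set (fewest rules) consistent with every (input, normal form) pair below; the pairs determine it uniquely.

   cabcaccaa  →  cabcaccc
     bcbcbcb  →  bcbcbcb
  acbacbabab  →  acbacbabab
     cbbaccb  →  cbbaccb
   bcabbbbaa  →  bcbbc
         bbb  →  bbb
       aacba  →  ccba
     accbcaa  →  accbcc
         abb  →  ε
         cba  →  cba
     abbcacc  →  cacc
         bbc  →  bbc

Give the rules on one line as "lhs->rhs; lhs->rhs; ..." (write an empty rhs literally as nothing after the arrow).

aa->c; abb->

  | cabcaccaa => cabcaccc
  | bcbcbcb
  | acbacbabab
  | cbbaccb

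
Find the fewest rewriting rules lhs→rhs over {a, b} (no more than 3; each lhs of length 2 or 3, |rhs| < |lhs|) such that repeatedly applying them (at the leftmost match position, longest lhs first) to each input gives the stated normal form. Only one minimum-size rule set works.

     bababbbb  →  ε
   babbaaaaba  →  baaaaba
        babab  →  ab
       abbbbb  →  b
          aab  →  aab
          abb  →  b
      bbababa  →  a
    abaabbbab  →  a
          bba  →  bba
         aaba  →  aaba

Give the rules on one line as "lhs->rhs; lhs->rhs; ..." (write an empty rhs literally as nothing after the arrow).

  | bababbbb => abbbb => bbb => ε
  | babbaaaaba => baaaaba
  | babab => ab
  | abbbbb => bbbb => b

abb->b; bab->; bbb->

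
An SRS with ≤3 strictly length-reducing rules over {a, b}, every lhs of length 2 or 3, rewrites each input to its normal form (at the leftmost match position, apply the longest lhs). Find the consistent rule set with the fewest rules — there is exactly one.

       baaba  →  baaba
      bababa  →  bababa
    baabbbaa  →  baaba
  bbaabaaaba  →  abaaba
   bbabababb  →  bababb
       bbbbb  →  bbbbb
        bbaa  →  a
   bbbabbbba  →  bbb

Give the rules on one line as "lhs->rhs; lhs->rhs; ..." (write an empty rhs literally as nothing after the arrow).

  | baaba
  | bababa
  | baabbbaa => baaba
  | bbaabaaaba => abaaaba => abaaba

aaa->aa; bba->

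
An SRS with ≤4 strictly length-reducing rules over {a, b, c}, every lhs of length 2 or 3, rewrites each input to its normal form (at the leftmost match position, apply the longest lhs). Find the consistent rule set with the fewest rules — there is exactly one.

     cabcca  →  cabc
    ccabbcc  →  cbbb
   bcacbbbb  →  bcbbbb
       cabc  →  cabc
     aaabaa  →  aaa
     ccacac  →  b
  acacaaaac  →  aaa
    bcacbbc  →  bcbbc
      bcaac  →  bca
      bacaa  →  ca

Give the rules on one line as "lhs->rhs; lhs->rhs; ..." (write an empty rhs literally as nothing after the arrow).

  | cabcca => cabba => cabc
  | ccabbcc => babbcc => cbbcc => cbbb
  | bcacbbbb => bcbbbb
  | cabc

ac->; ba->c; cc->b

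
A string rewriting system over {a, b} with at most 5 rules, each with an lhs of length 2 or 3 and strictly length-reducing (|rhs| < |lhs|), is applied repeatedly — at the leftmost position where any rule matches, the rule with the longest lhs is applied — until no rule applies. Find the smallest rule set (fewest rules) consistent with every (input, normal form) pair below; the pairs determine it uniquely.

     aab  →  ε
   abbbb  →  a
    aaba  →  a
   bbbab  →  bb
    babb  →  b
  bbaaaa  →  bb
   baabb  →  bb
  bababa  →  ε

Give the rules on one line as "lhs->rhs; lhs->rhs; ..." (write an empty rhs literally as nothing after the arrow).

aa->; aab->; ab->a; bab->

  | aab => ε
  | abbbb => abbb => abb => ab => a
  | aaba => a
  | bbbab => bb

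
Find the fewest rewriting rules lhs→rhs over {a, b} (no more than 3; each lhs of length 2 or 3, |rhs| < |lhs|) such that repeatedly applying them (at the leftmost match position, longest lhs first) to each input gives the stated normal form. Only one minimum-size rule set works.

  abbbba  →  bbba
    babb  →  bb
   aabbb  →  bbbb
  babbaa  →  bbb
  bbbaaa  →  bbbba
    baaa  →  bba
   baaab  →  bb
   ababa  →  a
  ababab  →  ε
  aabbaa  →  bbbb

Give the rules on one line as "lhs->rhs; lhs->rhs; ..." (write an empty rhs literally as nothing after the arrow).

aa->b; ab->

  | abbbba => bbba
  | babb => bb
  | aabbb => bbbb
  | babbaa => bbaa => bbb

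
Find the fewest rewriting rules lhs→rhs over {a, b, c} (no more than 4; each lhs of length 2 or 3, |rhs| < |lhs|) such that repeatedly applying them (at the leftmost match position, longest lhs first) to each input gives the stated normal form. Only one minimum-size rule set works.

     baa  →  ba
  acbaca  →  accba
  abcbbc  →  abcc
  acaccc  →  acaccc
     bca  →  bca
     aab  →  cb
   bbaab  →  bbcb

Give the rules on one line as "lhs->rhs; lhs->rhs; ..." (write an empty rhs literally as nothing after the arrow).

aa->a; aab->cb; bac->cb; cbb->c

  | baa => ba
  | acbaca => accba
  | abcbbc => abcc
  | acaccc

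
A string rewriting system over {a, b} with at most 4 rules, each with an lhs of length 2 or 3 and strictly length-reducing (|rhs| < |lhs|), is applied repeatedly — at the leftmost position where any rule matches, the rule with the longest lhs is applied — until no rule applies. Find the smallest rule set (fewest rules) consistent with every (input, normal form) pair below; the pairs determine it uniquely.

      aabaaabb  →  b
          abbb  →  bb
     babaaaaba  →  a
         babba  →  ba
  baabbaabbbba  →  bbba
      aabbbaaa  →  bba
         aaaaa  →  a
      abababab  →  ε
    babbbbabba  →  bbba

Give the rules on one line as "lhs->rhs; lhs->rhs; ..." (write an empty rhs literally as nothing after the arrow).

  | aabaaabb => abaaabb => aaabb => aabb => abb => b
  | abbb => bb
  | babaaaaba => aaaaba => aaaba => aaba => aba => a
  | babba => ba

aa->a; ab->; bab->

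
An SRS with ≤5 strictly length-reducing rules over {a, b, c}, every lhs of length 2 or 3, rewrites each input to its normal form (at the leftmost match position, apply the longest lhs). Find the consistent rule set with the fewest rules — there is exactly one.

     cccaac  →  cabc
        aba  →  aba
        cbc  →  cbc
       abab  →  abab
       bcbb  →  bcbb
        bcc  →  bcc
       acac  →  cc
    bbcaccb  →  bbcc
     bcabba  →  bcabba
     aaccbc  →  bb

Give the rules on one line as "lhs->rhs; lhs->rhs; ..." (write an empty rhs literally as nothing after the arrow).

  | cccaac => cabac => cabc
  | aba
  | cbc
  | abab

ac->c; acc->bb; bbb->c; cca->ab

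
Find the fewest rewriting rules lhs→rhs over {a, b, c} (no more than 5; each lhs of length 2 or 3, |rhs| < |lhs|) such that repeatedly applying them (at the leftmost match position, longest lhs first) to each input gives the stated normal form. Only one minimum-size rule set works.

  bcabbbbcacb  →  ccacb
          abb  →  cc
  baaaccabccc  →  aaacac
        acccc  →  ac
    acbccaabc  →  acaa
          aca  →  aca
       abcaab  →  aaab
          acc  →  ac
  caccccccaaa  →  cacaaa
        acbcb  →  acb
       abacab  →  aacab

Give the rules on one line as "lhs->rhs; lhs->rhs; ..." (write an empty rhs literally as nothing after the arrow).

abb->cc; acc->ac; ba->a; bc->

  | bcabbbbcacb => abbbbcacb => ccbbcacb => ccbacb => ccacb
  | abb => cc
  | baaaccabccc => aaaccabccc => aaacabccc => aaacacc => aaacac
  | acccc => accc => acc => ac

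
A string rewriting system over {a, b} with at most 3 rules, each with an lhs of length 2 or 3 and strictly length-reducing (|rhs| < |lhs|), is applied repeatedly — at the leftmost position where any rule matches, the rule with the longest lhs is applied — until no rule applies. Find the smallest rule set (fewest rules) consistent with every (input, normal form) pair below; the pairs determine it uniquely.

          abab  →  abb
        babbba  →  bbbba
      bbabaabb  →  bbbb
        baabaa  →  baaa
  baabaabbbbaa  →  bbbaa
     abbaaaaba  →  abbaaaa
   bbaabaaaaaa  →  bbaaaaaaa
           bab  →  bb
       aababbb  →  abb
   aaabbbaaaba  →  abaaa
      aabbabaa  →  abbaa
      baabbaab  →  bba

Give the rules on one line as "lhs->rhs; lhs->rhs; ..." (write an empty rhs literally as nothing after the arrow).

  | abab => abb
  | babbba => bbbba
  | bbabaabb => bbbaabb => bbbab => bbbb
  | baabaa => baaa

aab->a; bab->bb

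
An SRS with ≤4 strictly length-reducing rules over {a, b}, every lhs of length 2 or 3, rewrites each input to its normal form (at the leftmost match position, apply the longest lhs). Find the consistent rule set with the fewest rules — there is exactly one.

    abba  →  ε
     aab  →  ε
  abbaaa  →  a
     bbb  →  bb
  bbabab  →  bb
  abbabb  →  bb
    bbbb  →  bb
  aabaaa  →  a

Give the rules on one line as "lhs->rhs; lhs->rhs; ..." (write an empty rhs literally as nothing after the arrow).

aa->a; ab->; ba->; bbb->bb

  | abba => ba => ε
  | aab => ab => ε
  | abbaaa => baaa => aa => a
  | bbb => bb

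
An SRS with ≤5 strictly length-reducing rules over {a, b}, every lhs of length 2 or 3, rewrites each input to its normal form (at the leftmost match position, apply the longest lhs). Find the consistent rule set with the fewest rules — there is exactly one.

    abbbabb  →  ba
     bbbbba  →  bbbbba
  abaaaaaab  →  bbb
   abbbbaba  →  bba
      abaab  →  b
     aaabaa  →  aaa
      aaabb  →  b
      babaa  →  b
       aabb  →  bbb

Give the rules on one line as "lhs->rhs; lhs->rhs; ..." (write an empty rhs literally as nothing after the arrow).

aab->bb; ab->b; abb->a; baa->

  | abbbabb => ababb => babb => ba
  | bbbbba
  | abaaaaaab => baaaaaab => aaaab => aabb => bbb
  | abbbbaba => abbaba => aaba => bba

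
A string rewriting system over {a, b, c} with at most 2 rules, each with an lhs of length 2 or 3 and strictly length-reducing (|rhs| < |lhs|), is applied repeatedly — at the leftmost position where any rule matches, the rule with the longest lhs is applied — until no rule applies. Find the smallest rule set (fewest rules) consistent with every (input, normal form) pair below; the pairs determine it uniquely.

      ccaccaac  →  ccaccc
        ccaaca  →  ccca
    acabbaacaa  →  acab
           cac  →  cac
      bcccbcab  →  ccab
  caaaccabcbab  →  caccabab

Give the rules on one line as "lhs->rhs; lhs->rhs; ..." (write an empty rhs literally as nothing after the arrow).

  | ccaccaac => ccaccc
  | ccaaca => ccca
  | acabbaacaa => acabbcaa => acabaa => acab
  | cac

aa->; bc->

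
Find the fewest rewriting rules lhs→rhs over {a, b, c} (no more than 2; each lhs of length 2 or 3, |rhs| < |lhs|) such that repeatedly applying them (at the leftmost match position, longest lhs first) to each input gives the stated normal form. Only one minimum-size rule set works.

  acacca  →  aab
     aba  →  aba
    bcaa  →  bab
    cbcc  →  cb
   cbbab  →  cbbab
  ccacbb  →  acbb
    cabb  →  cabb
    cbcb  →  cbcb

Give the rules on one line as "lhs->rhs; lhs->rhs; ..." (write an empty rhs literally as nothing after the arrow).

caa->ab; cc->

  | acacca => acaa => aab
  | aba
  | bcaa => bab
  | cbcc => cb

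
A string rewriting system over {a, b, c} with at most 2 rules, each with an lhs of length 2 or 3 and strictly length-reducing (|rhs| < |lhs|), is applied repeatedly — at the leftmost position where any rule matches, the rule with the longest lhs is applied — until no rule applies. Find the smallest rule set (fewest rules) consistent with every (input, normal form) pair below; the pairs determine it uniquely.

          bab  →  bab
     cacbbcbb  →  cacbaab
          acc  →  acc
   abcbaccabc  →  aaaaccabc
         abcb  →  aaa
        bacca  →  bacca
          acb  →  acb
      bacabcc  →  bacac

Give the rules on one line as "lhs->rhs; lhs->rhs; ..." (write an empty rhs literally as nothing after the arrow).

  | bab
  | cacbbcbb => cacbaab
  | acc
  | abcbaccabc => aaaaccabc

bcb->aa; bcc->c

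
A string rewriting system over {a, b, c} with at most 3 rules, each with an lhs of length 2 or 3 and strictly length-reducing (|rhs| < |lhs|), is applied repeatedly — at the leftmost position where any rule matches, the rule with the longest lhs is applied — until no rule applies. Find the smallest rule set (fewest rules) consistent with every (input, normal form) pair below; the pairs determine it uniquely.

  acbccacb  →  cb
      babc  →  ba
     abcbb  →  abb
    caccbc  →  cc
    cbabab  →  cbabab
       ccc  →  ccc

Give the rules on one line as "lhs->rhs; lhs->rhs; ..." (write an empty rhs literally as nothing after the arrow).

ac->; bc->

  | acbccacb => bccacb => cacb => cb
  | babc => ba
  | abcbb => abb
  | caccbc => ccbc => cc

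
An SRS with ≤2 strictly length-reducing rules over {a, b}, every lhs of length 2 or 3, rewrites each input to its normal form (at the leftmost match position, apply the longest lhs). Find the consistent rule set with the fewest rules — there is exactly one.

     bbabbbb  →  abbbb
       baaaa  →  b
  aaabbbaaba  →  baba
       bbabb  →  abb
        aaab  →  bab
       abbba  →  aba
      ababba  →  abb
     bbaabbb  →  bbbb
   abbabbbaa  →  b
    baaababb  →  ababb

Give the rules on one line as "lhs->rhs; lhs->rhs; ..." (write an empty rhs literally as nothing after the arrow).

  | bbabbbb => abbbb
  | baaaa => bbaa => aa => b
  | aaabbbaaba => babbbaaba => babaaba => babbba => baba
  | bbabb => abb

aa->b; bba->a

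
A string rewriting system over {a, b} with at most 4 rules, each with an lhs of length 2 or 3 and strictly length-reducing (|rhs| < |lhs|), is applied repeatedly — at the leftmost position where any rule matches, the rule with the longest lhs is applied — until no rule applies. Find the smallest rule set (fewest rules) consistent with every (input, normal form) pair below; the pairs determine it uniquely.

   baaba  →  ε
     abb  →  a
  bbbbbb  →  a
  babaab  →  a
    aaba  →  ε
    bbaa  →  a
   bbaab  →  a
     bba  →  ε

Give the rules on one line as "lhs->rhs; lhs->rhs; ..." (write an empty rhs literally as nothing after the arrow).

aa->; ab->a; ba->; bb->a

  | baaba => aba => aa => ε
  | abb => ab => a
  | bbbbbb => abbbb => abbb => abb => ab => a
  | babaab => baab => ab => a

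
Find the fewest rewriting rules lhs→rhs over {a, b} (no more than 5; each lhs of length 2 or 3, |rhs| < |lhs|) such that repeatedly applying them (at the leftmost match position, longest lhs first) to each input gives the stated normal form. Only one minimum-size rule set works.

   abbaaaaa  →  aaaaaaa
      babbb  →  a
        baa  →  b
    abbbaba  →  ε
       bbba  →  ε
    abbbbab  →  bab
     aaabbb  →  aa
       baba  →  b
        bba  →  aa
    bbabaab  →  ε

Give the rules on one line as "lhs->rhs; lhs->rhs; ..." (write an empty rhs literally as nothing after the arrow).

  | abbaaaaa => aaaaaaa
  | babbb => baab => bb => a
  | baa => b
  | abbbaba => aababa => aba => ε

aab->; aba->; baa->b; bb->a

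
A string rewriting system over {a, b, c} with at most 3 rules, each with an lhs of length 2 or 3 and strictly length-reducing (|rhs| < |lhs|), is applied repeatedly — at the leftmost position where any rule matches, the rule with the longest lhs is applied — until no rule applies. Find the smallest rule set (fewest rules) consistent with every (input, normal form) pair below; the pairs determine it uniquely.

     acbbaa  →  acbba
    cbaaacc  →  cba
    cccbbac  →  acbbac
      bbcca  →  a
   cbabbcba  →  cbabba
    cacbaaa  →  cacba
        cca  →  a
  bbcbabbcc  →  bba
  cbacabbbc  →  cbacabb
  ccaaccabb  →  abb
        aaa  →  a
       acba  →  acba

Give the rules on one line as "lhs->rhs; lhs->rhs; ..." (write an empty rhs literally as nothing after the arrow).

aa->a; bc->; cc->a

  | acbbaa => acbba
  | cbaaacc => cbaacc => cbacc => cbaa => cba
  | cccbbac => acbbac
  | bbcca => bca => a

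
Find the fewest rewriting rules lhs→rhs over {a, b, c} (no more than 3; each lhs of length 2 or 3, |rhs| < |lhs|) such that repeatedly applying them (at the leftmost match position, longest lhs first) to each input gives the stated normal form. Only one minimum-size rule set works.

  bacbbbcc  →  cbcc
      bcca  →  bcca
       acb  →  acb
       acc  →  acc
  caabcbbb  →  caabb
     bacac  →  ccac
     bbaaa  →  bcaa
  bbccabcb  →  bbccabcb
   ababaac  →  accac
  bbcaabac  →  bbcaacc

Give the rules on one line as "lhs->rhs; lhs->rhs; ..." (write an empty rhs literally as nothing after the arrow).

  | bacbbbcc => ccbbbcc => cbcc
  | bcca
  | acb
  | acc

ba->c; cbb->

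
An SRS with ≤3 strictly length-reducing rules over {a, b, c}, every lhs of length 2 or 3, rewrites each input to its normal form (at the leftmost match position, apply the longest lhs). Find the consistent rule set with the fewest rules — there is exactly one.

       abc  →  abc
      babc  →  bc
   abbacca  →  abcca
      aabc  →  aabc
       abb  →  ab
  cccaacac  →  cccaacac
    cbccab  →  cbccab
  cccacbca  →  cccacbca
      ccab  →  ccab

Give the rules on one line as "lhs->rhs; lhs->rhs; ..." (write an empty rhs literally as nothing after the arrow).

ba->b; bb->b

  | abc
  | babc => bbc => bc
  | abbacca => abacca => abcca
  | aabc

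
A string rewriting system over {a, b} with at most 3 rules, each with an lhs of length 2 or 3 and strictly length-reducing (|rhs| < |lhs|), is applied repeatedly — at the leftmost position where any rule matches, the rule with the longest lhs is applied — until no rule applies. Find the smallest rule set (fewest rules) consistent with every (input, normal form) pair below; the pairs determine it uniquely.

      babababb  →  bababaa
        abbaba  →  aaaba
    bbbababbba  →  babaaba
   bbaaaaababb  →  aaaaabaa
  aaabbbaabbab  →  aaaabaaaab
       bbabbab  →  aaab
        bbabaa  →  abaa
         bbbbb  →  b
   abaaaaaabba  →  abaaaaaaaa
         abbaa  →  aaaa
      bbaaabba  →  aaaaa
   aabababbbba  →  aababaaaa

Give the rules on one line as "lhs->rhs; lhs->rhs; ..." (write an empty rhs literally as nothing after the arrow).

abb->aa; bb->

  | babababb => bababaa
  | abbaba => aaaba
  | bbbababbba => bababbba => babaaba
  | bbaaaaababb => aaaaababb => aaaaabaa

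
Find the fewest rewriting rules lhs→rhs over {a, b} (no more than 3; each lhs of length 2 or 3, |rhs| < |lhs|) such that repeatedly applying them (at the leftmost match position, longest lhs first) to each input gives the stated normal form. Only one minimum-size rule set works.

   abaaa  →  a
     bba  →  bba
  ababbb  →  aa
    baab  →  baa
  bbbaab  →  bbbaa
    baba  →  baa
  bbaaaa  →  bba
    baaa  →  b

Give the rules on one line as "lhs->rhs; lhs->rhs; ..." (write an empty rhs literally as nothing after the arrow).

  | abaaa => aaaa => a
  | bba
  | ababbb => aabbb => aabb => aab => aa
  | baab => baa

aaa->; ab->a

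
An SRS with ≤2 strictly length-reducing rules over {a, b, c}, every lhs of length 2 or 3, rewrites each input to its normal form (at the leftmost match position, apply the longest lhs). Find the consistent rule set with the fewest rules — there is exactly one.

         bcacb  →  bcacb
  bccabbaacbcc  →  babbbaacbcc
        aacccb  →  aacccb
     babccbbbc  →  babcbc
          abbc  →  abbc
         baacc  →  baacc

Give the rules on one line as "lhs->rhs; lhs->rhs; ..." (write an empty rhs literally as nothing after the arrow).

  | bcacb
  | bccabbaacbcc => babbbaacbcc
  | aacccb
  | babccbbbc => babcbc

cbb->; cca->ab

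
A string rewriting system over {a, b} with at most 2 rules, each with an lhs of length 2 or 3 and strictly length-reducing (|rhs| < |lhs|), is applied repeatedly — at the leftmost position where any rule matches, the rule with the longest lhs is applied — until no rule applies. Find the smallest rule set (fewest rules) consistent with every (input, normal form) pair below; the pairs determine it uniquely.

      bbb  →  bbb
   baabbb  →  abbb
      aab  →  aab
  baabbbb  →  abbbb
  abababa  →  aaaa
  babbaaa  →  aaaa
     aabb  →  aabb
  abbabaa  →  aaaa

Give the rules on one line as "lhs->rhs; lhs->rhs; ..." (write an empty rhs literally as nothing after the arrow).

ba->; bab->aa

  | bbb
  | baabbb => abbb
  | aab
  | baabbbb => abbbb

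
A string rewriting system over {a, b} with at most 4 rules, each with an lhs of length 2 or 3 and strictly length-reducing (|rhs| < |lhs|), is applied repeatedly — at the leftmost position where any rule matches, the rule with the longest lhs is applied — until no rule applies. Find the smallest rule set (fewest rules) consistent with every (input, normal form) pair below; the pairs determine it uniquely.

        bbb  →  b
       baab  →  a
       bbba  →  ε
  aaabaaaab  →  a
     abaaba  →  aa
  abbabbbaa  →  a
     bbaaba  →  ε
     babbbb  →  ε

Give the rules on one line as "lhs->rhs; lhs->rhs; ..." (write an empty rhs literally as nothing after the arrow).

  | bbb => b
  | baab => ab => a
  | bbba => ba => ε
  | aaabaaaab => abaaaab => aaaaab => aaab => ab => a

aab->b; ab->a; ba->; bb->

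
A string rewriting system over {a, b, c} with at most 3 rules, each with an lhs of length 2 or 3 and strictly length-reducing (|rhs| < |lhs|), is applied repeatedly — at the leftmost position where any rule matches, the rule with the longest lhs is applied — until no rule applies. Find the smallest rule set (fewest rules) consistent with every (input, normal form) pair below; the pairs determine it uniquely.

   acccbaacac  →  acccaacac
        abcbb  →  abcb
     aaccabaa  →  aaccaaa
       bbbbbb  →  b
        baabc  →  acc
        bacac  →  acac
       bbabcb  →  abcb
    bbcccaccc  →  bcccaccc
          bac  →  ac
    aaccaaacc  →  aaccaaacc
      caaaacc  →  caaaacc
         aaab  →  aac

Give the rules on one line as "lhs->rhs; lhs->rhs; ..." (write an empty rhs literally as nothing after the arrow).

  | acccbaacac => acccaacac
  | abcbb => abcb
  | aaccabaa => aaccaaa
  | bbbbbb => bbbbb => bbbb => bbb => bb => b

aab->ac; ba->a; bb->b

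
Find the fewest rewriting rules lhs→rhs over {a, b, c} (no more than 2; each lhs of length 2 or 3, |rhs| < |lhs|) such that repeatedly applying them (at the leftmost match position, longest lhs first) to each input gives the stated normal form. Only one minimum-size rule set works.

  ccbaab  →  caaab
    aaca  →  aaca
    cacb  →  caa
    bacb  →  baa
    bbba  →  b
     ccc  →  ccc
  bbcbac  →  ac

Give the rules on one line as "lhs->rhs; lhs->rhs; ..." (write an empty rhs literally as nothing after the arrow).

  | ccbaab => caaab
  | aaca
  | cacb => caa
  | bacb => baa

bba->; cb->a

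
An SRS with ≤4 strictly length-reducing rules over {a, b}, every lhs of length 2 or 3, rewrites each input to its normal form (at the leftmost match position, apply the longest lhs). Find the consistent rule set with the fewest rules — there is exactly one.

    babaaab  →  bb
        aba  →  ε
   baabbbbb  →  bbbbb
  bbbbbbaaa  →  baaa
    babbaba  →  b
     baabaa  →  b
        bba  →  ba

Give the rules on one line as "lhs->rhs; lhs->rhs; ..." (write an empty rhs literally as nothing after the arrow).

  | babaaab => babaab => babab => babb => bb
  | aba => ab => ε
  | baabbbbb => babbbbb => bbbbb
  | bbbbbbaaa => bbbbbaaa => bbbbaaa => bbbaaa => bbaaa => baaa

aab->ab; ab->; aba->ab; bba->ba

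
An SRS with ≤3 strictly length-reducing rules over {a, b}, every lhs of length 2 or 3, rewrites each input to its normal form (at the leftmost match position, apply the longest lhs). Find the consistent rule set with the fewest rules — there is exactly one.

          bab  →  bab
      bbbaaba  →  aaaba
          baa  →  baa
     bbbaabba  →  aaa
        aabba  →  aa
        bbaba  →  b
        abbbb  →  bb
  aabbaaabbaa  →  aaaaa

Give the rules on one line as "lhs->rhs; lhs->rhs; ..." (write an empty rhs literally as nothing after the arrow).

  | bab
  | bbbaaba => aaaba
  | baa
  | bbbaabba => aaabba => aaa

abb->; bba->b; bbb->a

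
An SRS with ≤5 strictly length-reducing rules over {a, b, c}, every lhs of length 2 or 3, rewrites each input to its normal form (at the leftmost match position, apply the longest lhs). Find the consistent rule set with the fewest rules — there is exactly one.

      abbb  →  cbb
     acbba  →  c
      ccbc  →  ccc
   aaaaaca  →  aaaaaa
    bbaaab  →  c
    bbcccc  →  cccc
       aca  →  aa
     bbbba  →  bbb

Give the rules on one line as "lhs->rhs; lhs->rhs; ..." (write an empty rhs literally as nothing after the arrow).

ab->c; ac->a; ba->; bc->c

  | abbb => cbb
  | acbba => abba => cba => c
  | ccbc => ccc
  | aaaaaca => aaaaaa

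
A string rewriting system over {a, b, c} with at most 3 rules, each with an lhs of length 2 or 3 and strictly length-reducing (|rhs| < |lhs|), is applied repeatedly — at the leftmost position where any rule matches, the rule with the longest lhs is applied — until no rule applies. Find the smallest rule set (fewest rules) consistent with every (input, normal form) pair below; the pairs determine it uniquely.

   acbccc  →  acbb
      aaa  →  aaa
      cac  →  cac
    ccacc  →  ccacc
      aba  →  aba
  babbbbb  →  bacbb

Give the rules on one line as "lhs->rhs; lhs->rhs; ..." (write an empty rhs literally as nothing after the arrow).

bbb->c; ccc->b

  | acbccc => acbb
  | aaa
  | cac
  | ccacc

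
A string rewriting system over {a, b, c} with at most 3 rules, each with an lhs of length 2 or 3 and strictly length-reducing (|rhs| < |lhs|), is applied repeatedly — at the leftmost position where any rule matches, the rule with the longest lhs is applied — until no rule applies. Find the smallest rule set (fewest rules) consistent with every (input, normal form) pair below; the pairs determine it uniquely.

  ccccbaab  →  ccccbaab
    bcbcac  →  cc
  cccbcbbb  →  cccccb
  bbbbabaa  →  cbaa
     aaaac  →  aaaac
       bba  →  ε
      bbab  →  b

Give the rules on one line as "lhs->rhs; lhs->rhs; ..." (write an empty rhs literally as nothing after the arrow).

bb->c; bc->c; ca->

  | ccccbaab
  | bcbcac => cbcac => ccac => cc
  | cccbcbbb => ccccbbb => cccccb
  | bbbbabaa => cbbabaa => ccabaa => cbaa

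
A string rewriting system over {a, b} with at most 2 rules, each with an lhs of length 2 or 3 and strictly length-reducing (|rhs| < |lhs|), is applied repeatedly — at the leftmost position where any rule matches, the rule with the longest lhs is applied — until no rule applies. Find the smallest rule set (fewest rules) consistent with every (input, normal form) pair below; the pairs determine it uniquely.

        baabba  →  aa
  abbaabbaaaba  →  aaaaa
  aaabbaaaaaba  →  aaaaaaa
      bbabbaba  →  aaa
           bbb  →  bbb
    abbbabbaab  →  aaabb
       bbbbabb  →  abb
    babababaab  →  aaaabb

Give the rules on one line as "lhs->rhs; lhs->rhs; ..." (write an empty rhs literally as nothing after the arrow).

  | baabba => abbba => abba => aba => aa
  | abbaabbaaaba => ababbbaaaba => aabbbaaaba => aabbababa => aabababa => aaababa => aaaaba => aaaaa
  | aaabbaaaaaba => aaababaaaba => aaaabaaaba => aaaaababa => aaaaaaba => aaaaaaa
  | bbabbaba => babbaba => abbaba => ababa => aaba => aaa

ba->a; baa->ab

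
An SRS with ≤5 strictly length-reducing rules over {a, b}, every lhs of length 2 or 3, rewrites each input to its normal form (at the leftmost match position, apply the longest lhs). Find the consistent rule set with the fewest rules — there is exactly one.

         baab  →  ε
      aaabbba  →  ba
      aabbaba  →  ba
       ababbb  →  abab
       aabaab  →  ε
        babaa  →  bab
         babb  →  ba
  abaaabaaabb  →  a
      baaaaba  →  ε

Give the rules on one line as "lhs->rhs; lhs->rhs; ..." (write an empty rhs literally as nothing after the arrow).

aa->; aaa->aa; bb->; bba->bb

  | baab => bb => ε
  | aaabbba => aabbba => bbba => ba
  | aabbaba => bbaba => bbba => ba
  | ababbb => abab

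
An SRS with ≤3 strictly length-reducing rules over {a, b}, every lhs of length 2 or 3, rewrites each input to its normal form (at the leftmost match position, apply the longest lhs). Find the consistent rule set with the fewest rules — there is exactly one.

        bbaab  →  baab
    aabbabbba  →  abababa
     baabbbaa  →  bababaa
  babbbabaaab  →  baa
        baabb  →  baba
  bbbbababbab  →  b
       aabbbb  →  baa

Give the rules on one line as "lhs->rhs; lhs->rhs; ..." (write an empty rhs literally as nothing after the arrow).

  | bbaab => baab
  | aabbabbba => abaabbba => abababa
  | baabbbaa => bababaa
  | babbbabaaab => bbababaaab => bababaaab => bababb => babba => bbaa => baa

aaa->; abb->ba; bb->b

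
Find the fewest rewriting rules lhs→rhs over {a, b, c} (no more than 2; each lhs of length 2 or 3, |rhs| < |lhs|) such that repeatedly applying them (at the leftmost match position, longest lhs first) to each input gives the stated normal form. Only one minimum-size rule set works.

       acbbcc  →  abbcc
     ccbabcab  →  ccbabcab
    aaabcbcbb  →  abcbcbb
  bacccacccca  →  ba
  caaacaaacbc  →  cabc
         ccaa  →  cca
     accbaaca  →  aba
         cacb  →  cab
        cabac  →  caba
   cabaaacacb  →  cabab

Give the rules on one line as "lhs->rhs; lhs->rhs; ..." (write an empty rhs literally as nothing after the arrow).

aa->a; ac->a

  | acbbcc => abbcc
  | ccbabcab
  | aaabcbcbb => aabcbcbb => abcbcbb
  | bacccacccca => baccacccca => bacacccca => baacccca => bacccca => baccca => bacca => baca => baa => ba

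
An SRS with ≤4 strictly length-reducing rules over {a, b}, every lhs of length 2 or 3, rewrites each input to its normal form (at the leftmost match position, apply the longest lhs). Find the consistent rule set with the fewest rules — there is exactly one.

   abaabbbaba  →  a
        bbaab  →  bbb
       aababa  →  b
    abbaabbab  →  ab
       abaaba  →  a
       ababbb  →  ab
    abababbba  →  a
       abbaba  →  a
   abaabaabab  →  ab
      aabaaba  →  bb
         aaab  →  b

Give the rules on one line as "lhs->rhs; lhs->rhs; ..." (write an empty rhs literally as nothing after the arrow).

aa->b; abb->ab; ba->; baa->b

  | abaabbbaba => abbbbaba => abbbaba => abbaba => ababa => aba => a
  | bbaab => bbb
  | aababa => bbaba => bba => b
  | abbaabbab => abaabbab => abbbab => abbab => abab => ab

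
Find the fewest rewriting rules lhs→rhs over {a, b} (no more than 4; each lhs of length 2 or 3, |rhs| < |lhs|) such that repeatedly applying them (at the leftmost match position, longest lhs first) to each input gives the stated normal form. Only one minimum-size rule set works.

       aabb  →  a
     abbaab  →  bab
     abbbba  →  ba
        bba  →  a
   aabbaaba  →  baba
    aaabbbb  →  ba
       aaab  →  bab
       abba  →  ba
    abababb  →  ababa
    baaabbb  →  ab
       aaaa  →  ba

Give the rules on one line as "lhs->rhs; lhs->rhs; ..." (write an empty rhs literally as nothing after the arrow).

aa->a; aaa->ba; bb->a

  | aabb => abb => aa => a
  | abbaab => aaaab => baab => bab
  | abbbba => aabba => abba => aaa => ba
  | bba => aa => a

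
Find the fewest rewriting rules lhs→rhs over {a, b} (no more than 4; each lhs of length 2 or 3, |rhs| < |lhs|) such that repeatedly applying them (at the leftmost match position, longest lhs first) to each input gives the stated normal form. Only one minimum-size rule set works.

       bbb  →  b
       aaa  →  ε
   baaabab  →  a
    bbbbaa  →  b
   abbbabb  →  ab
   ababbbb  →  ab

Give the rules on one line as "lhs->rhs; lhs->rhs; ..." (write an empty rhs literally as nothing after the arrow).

  | bbb => b
  | aaa => ε
  | baaabab => abab => a
  | bbbbaa => bbaa => b

aaa->; baa->; bab->; bbb->b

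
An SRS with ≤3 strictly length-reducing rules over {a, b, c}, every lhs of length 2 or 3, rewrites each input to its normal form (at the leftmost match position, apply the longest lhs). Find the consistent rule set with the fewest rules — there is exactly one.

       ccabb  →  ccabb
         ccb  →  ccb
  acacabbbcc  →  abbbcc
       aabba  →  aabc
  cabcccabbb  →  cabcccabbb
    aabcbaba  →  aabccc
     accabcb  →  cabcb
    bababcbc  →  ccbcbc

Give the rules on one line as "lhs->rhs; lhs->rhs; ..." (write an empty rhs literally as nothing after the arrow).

ac->; ba->c

  | ccabb
  | ccb
  | acacabbbcc => acabbbcc => abbbcc
  | aabba => aabc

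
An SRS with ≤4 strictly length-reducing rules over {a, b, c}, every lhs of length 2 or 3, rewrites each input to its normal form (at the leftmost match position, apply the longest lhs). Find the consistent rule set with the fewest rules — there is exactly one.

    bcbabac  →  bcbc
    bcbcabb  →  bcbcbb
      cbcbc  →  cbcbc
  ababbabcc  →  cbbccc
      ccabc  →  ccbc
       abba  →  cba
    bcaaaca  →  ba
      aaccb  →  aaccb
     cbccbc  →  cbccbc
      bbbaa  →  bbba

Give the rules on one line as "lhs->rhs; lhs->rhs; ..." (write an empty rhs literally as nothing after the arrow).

  | bcbabac => bcbcac => bcbc
  | bcbcabb => bcbcbb
  | cbcbc
  | ababbabcc => cabbabcc => cbbabcc => cbbccc

ab->c; baa->ba; ca->; cab->cb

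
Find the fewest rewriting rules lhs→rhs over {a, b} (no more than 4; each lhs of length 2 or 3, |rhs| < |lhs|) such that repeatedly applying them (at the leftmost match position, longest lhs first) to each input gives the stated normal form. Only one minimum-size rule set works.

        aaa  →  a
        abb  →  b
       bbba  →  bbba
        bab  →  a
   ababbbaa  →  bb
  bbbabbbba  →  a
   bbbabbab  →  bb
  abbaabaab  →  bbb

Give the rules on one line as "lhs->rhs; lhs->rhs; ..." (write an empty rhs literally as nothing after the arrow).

aa->; ab->; bab->a

  | aaa => a
  | abb => b
  | bbba
  | bab => a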